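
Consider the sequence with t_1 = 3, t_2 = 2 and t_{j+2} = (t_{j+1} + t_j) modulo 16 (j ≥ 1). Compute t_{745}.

t_1 = 3; t_2 = 2; t_3 = 5; t_4 = 7; t_5 = 12; t_6 = 3; t_7 = 15; t_8 = 2; t_9 = 1; t_{10} = 3; t_{11} = 4; t_{12} = 7; t_{13} = 11; t_{14} = 2; t_{15} = 13; t_{16} = 15; t_{17} = 12; t_{18} = 11; t_{19} = 7; t_{20} = 2; t_{21} = 9; t_{22} = 11; t_{23} = 4; t_{24} = 15; t_{25} = 3; t_{26} = 2.
The sequence repeats with period 24.
So t_{745} = t_{1 + ((745-1) mod 24)} = t_1 = 3.

3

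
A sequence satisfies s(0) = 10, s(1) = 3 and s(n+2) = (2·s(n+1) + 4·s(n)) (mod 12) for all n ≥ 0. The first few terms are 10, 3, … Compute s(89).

We have s(0) = 10,  s(1) = 3,  s(2) = 10,  s(3) = 8,  s(4) = 8,  s(5) = 0,  s(6) = 8,  s(7) = 4,  s(8) = 4,  s(9) = 0,  s(10) = 4,  s(11) = 8,  s(12) = 8.
Since (s(11), s(12)) = (s(3), s(4)) = (8, 8) (two consecutive terms determine the rest), the sequence is eventually periodic: after a pre-period of length 3 it cycles with period 8.
For n ≥ 3, s(n) depends only on (n - 3) mod 8. (89 - 3) mod 8 = 6, so s(89) = s(9) = 0.

0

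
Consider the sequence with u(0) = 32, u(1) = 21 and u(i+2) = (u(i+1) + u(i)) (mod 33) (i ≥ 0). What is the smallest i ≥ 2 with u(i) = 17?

24

Computing terms: u(0) = 32; u(1) = 21; u(2) = 20; u(3) = 8; u(4) = 28; u(5) = 3; u(6) = 31; u(7) = 1; u(8) = 32; u(9) = 0; u(10) = 32; u(11) = 32; u(12) = 31; u(13) = 30; u(14) = 28; u(15) = 25; u(16) = 20; u(17) = 12; u(18) = 32; u(19) = 11; u(20) = 10; u(21) = 21; u(22) = 31; u(23) = 19; u(24) = 17; u(25) = 3; u(26) = 20; u(27) = 23; u(28) = 10; u(29) = 0; u(30) = 10; u(31) = 10; u(32) = 20; u(33) = 30; u(34) = 17; u(35) = 14; u(36) = 31; u(37) = 12; u(38) = 10; u(39) = 22; u(40) = 32; u(41) = 21.
Since (u(40), u(41)) = (u(0), u(1)) = (32, 21) (two consecutive terms determine the rest), the sequence is periodic with period 40.
The value 17 first appears (with i ≥ 2) at u(24).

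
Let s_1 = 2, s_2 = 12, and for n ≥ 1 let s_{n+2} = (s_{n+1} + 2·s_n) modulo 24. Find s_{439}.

Listing terms: s_1 = 2,  s_2 = 12,  s_3 = 16,  s_4 = 16,  s_5 = 0,  s_6 = 8,  s_7 = 8,  s_8 = 0,  s_9 = 16,  s_{10} = 16.
Since (s_9, s_{10}) = (s_3, s_4) = (16, 16) (two consecutive terms determine the rest), the sequence is eventually periodic: after a pre-period of length 2 it cycles with period 6.
For n ≥ 3, s_n depends only on (n - 3) mod 6. (439 - 3) mod 6 = 4, so s_{439} = s_7 = 8.

8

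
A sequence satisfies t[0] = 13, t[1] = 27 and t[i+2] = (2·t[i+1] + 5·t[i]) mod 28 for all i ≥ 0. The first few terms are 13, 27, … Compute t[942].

We have t[0] = 13; t[1] = 27; t[2] = 7; t[3] = 9; t[4] = 25; t[5] = 11; t[6] = 7; t[7] = 13; t[8] = 5; t[9] = 19; t[10] = 7; t[11] = 25; t[12] = 1; t[13] = 15; t[14] = 7; t[15] = 5; t[16] = 17; t[17] = 3; t[18] = 7; t[19] = 1; t[20] = 9; t[21] = 23; t[22] = 7; t[23] = 17; t[24] = 13; t[25] = 27.
Since (t[24], t[25]) = (t[0], t[1]) = (13, 27) (two consecutive terms determine the rest), the sequence is periodic with period 24.
So t[942] = t[0 + ((942-0) mod 24)] = t[6] = 7.

7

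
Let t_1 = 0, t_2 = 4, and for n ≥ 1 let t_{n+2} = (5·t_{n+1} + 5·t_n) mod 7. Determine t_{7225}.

We have t_1 = 0,  t_2 = 4,  t_3 = 6,  t_4 = 1,  t_5 = 0,  t_6 = 5,  t_7 = 4,  t_8 = 3,  t_9 = 0,  t_{10} = 1,  t_{11} = 5,  t_{12} = 2,  t_{13} = 0,  t_{14} = 3,  t_{15} = 1,  t_{16} = 6,  t_{17} = 0,  t_{18} = 2,  t_{19} = 3,  t_{20} = 4,  t_{21} = 0,  t_{22} = 6,  t_{23} = 2,  t_{24} = 5,  t_{25} = 0,  t_{26} = 4.
The sequence repeats with period 24.
So t_{7225} = t_{1 + ((7225-1) mod 24)} = t_1 = 0.

0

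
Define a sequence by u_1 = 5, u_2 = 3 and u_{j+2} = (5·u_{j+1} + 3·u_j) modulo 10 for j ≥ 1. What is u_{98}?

u_1 = 5; u_2 = 3; u_3 = 0; u_4 = 9; u_5 = 5; u_6 = 2; u_7 = 5; u_8 = 1; u_9 = 0; u_{10} = 3; u_{11} = 5; u_{12} = 4; u_{13} = 5; u_{14} = 7; u_{15} = 0; u_{16} = 1; u_{17} = 5; u_{18} = 8; u_{19} = 5; u_{20} = 9; u_{21} = 0; u_{22} = 7; u_{23} = 5; u_{24} = 6; u_{25} = 5; u_{26} = 3.
Since (u_{25}, u_{26}) = (u_1, u_2) = (5, 3) (two consecutive terms determine the rest), the sequence is periodic with period 24.
(98 - 1) mod 24 = 1, so u_{98} = u_2 = 3.

3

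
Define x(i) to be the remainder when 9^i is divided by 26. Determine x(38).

3

x(1) = 9, x(2) = 3, x(3) = 1, x(4) = 9.
The sequence repeats with period 3.
So x(38) = x(1 + ((38-1) mod 3)) = x(2) = 3.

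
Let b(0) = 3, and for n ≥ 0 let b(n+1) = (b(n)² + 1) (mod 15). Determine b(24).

Computing terms: b(0) = 3; b(1) = 10; b(2) = 11; b(3) = 2; b(4) = 5; b(5) = 11.
Since b(5) = b(2) = 11, the sequence is eventually periodic: after a pre-period of length 2 it cycles with period 3.
For n ≥ 2, b(n) depends only on (n - 2) mod 3. (24 - 2) mod 3 = 1, so b(24) = b(3) = 2.

2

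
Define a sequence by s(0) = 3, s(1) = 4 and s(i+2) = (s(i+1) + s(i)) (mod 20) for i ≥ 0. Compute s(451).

16

Listing terms: s(0) = 3; s(1) = 4; s(2) = 7; s(3) = 11; s(4) = 18; s(5) = 9; s(6) = 7; s(7) = 16; s(8) = 3; s(9) = 19; s(10) = 2; s(11) = 1; s(12) = 3; s(13) = 4.
Since (s(12), s(13)) = (s(0), s(1)) = (3, 4) (two consecutive terms determine the rest), the sequence is periodic with period 12.
(451 - 0) mod 12 = 7, so s(451) = s(7) = 16.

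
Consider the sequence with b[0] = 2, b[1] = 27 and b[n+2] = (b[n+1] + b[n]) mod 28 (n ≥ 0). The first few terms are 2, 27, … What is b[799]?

11

We have b[0] = 2, b[1] = 27, b[2] = 1, b[3] = 0, b[4] = 1, b[5] = 1, b[6] = 2, b[7] = 3, b[8] = 5, b[9] = 8, b[10] = 13, b[11] = 21, b[12] = 6, b[13] = 27, b[14] = 5, b[15] = 4, b[16] = 9, b[17] = 13, b[18] = 22, b[19] = 7, b[20] = 1, b[21] = 8, b[22] = 9, b[23] = 17, b[24] = 26, b[25] = 15, b[26] = 13, b[27] = 0, b[28] = 13, b[29] = 13, b[30] = 26, b[31] = 11, b[32] = 9, b[33] = 20, b[34] = 1, b[35] = 21, b[36] = 22, b[37] = 15, b[38] = 9, b[39] = 24, b[40] = 5, b[41] = 1, b[42] = 6, b[43] = 7, b[44] = 13, b[45] = 20, b[46] = 5, b[47] = 25, b[48] = 2, b[49] = 27.
Since (b[48], b[49]) = (b[0], b[1]) = (2, 27) (two consecutive terms determine the rest), the sequence is periodic with period 48.
So b[799] = b[0 + ((799-0) mod 48)] = b[31] = 11.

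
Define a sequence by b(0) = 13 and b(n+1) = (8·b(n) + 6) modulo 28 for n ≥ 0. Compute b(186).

2

We have b(0) = 13; b(1) = 26; b(2) = 18; b(3) = 10; b(4) = 2; b(5) = 22; b(6) = 14; b(7) = 6; b(8) = 26.
Since b(8) = b(1) = 26, the sequence is eventually periodic: after a pre-period of length 1 it cycles with period 7.
For n ≥ 1, b(n) depends only on (n - 1) mod 7. (186 - 1) mod 7 = 3, so b(186) = b(4) = 2.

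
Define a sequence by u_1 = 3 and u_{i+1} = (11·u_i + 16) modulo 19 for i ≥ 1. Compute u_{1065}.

We have u_1 = 3,  u_2 = 11,  u_3 = 4,  u_4 = 3.
Since u_4 = u_1 = 3, the sequence is periodic with period 3.
(1065 - 1) mod 3 = 2, so u_{1065} = u_3 = 4.

4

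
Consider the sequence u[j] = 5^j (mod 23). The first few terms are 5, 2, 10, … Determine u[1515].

We have u[1] = 5,  u[2] = 2,  u[3] = 10,  u[4] = 4,  u[5] = 20,  u[6] = 8,  u[7] = 17,  u[8] = 16,  u[9] = 11,  u[10] = 9,  u[11] = 22,  u[12] = 18,  u[13] = 21,  u[14] = 13,  u[15] = 19,  u[16] = 3,  u[17] = 15,  u[18] = 6,  u[19] = 7,  u[20] = 12,  u[21] = 14,  u[22] = 1,  u[23] = 5.
The sequence repeats with period 22.
So u[1515] = u[1 + ((1515-1) mod 22)] = u[19] = 7.

7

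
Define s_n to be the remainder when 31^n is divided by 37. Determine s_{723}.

6

s_0 = 1; s_1 = 31; s_2 = 36; s_3 = 6; s_4 = 1.
Since s_4 = s_0 = 1, the sequence is periodic with period 4.
So s_{723} = s_{0 + ((723-0) mod 4)} = s_3 = 6.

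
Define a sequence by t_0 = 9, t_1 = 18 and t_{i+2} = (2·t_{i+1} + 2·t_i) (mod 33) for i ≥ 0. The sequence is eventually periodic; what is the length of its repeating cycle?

Listing terms: t_0 = 9, t_1 = 18, t_2 = 21, t_3 = 12, t_4 = 0, t_5 = 24, t_6 = 15, t_7 = 12, t_8 = 21, t_9 = 0, t_{10} = 9, t_{11} = 18.
The sequence repeats with period 10.

10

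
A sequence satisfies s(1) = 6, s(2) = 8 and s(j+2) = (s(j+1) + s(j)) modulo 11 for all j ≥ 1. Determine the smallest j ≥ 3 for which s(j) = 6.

s(1) = 6,  s(2) = 8,  s(3) = 3,  s(4) = 0,  s(5) = 3,  s(6) = 3,  s(7) = 6,  s(8) = 9,  s(9) = 4,  s(10) = 2,  s(11) = 6,  s(12) = 8.
Since (s(11), s(12)) = (s(1), s(2)) = (6, 8) (two consecutive terms determine the rest), the sequence is periodic with period 10.
The value 6 first appears (with j ≥ 3) at s(7).

7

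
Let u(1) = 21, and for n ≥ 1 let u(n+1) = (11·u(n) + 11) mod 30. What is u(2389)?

Computing terms: u(1) = 21; u(2) = 2; u(3) = 3; u(4) = 14; u(5) = 15; u(6) = 26; u(7) = 27; u(8) = 8; u(9) = 9; u(10) = 20; u(11) = 21.
Since u(11) = u(1) = 21, the sequence is periodic with period 10.
So u(2389) = u(1 + ((2389-1) mod 10)) = u(9) = 9.

9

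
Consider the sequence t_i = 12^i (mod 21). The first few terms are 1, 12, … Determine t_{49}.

12

Computing terms: t_0 = 1; t_1 = 12; t_2 = 18; t_3 = 6; t_4 = 9; t_5 = 3; t_6 = 15; t_7 = 12.
Since t_7 = t_1 = 12, the sequence is eventually periodic: after a pre-period of length 1 it cycles with period 6.
For i ≥ 1, t_i depends only on (i - 1) mod 6. (49 - 1) mod 6 = 0, so t_{49} = t_1 = 12.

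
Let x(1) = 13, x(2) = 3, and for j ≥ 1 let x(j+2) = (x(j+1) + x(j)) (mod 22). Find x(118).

Computing terms: x(1) = 13, x(2) = 3, x(3) = 16, x(4) = 19, x(5) = 13, x(6) = 10, x(7) = 1, x(8) = 11, x(9) = 12, x(10) = 1, x(11) = 13, x(12) = 14, x(13) = 5, x(14) = 19, x(15) = 2, x(16) = 21, x(17) = 1, x(18) = 0, x(19) = 1, x(20) = 1, x(21) = 2, x(22) = 3, x(23) = 5, x(24) = 8, x(25) = 13, x(26) = 21, x(27) = 12, x(28) = 11, x(29) = 1, x(30) = 12, x(31) = 13, x(32) = 3.
The sequence repeats with period 30.
So x(118) = x(1 + ((118-1) mod 30)) = x(28) = 11.

11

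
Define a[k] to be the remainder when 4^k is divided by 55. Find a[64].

Computing terms: a[0] = 1,  a[1] = 4,  a[2] = 16,  a[3] = 9,  a[4] = 36,  a[5] = 34,  a[6] = 26,  a[7] = 49,  a[8] = 31,  a[9] = 14,  a[10] = 1.
The sequence repeats with period 10.
(64 - 0) mod 10 = 4, so a[64] = a[4] = 36.

36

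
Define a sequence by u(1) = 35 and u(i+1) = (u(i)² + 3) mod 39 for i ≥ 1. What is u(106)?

u(1) = 35,  u(2) = 19,  u(3) = 13,  u(4) = 16,  u(5) = 25,  u(6) = 4,  u(7) = 19.
Since u(7) = u(2) = 19, the sequence is eventually periodic: after a pre-period of length 1 it cycles with period 5.
For i ≥ 2, u(i) depends only on (i - 2) mod 5. (106 - 2) mod 5 = 4, so u(106) = u(6) = 4.

4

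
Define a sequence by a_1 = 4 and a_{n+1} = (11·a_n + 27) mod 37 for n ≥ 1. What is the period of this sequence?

a_1 = 4; a_2 = 34; a_3 = 31; a_4 = 35; a_5 = 5; a_6 = 8; a_7 = 4.
Since a_7 = a_1 = 4, the sequence is periodic with period 6.

6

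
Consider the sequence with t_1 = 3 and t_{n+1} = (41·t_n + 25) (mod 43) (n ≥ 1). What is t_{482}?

7

We have t_1 = 3; t_2 = 19; t_3 = 30; t_4 = 8; t_5 = 9; t_6 = 7; t_7 = 11; t_8 = 3.
Since t_8 = t_1 = 3, the sequence is periodic with period 7.
So t_{482} = t_{1 + ((482-1) mod 7)} = t_6 = 7.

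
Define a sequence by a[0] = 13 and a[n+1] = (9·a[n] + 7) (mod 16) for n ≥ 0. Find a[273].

12

Computing terms: a[0] = 13,  a[1] = 12,  a[2] = 3,  a[3] = 2,  a[4] = 9,  a[5] = 8,  a[6] = 15,  a[7] = 14,  a[8] = 5,  a[9] = 4,  a[10] = 11,  a[11] = 10,  a[12] = 1,  a[13] = 0,  a[14] = 7,  a[15] = 6,  a[16] = 13.
The sequence repeats with period 16.
So a[273] = a[0 + ((273-0) mod 16)] = a[1] = 12.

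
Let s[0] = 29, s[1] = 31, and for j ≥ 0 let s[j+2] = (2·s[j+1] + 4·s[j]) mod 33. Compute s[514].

Computing terms: s[0] = 29, s[1] = 31, s[2] = 13, s[3] = 18, s[4] = 22, s[5] = 17, s[6] = 23, s[7] = 15, s[8] = 23, s[9] = 7, s[10] = 7, s[11] = 9, s[12] = 13, s[13] = 29, s[14] = 11, s[15] = 6, s[16] = 23, s[17] = 4, s[18] = 1, s[19] = 18, s[20] = 7, s[21] = 20, s[22] = 2, s[23] = 18, s[24] = 11, s[25] = 28, s[26] = 1, s[27] = 15, s[28] = 1, s[29] = 29, s[30] = 29, s[31] = 9, s[32] = 2, s[33] = 7, s[34] = 22, s[35] = 6, s[36] = 1, s[37] = 26, s[38] = 23, s[39] = 18, s[40] = 29, s[41] = 31.
The sequence repeats with period 40.
So s[514] = s[0 + ((514-0) mod 40)] = s[34] = 22.

22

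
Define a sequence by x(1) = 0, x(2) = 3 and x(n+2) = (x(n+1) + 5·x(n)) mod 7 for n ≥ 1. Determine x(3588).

Listing terms: x(1) = 0,  x(2) = 3,  x(3) = 3,  x(4) = 4,  x(5) = 5,  x(6) = 4,  x(7) = 1,  x(8) = 0,  x(9) = 5,  x(10) = 5,  x(11) = 2,  x(12) = 6,  x(13) = 2,  x(14) = 4,  x(15) = 0,  x(16) = 6,  x(17) = 6,  x(18) = 1,  x(19) = 3,  x(20) = 1,  x(21) = 2,  x(22) = 0,  x(23) = 3.
The sequence repeats with period 21.
So x(3588) = x(1 + ((3588-1) mod 21)) = x(18) = 1.

1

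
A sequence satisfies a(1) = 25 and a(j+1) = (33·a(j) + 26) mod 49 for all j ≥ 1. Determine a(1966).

4

We have a(1) = 25; a(2) = 18; a(3) = 32; a(4) = 4; a(5) = 11; a(6) = 46; a(7) = 25.
The sequence repeats with period 6.
(1966 - 1) mod 6 = 3, so a(1966) = a(4) = 4.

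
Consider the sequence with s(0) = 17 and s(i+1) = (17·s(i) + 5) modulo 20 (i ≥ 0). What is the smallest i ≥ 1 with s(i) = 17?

4

Listing terms: s(0) = 17, s(1) = 14, s(2) = 3, s(3) = 16, s(4) = 17.
Since s(4) = s(0) = 17, the sequence is periodic with period 4.
The value 17 next appears (with i ≥ 1) at s(4).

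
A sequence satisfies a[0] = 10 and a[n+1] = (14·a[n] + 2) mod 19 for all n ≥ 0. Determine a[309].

8

Computing terms: a[0] = 10; a[1] = 9; a[2] = 14; a[3] = 8; a[4] = 0; a[5] = 2; a[6] = 11; a[7] = 4; a[8] = 1; a[9] = 16; a[10] = 17; a[11] = 12; a[12] = 18; a[13] = 7; a[14] = 5; a[15] = 15; a[16] = 3; a[17] = 6; a[18] = 10.
The sequence repeats with period 18.
So a[309] = a[0 + ((309-0) mod 18)] = a[3] = 8.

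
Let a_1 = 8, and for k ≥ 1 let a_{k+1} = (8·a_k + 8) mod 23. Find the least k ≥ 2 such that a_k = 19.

9

We have a_1 = 8,  a_2 = 3,  a_3 = 9,  a_4 = 11,  a_5 = 4,  a_6 = 17,  a_7 = 6,  a_8 = 10,  a_9 = 19,  a_{10} = 22,  a_{11} = 0,  a_{12} = 8.
Since a_{12} = a_1 = 8, the sequence is periodic with period 11.
The value 19 first appears (with k ≥ 2) at a_9.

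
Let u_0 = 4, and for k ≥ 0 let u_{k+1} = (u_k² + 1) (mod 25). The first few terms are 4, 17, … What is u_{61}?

u_0 = 4,  u_1 = 17,  u_2 = 15,  u_3 = 1,  u_4 = 2,  u_5 = 5,  u_6 = 1.
Since u_6 = u_3 = 1, the sequence is eventually periodic: after a pre-period of length 3 it cycles with period 3.
For k ≥ 3, u_k depends only on (k - 3) mod 3. (61 - 3) mod 3 = 1, so u_{61} = u_4 = 2.

2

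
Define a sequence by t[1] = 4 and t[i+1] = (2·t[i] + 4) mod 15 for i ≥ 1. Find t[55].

13

We have t[1] = 4, t[2] = 12, t[3] = 13, t[4] = 0, t[5] = 4.
Since t[5] = t[1] = 4, the sequence is periodic with period 4.
So t[55] = t[1 + ((55-1) mod 4)] = t[3] = 13.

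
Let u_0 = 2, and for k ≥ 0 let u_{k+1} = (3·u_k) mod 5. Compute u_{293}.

We have u_0 = 2,  u_1 = 1,  u_2 = 3,  u_3 = 4,  u_4 = 2.
The sequence repeats with period 4.
(293 - 0) mod 4 = 1, so u_{293} = u_1 = 1.

1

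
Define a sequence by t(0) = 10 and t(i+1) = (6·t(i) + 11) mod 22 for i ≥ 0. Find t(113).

15

t(0) = 10,  t(1) = 5,  t(2) = 19,  t(3) = 15,  t(4) = 13,  t(5) = 1,  t(6) = 17,  t(7) = 3,  t(8) = 7,  t(9) = 9,  t(10) = 21,  t(11) = 5.
Since t(11) = t(1) = 5, the sequence is eventually periodic: after a pre-period of length 1 it cycles with period 10.
For i ≥ 1, t(i) depends only on (i - 1) mod 10. (113 - 1) mod 10 = 2, so t(113) = t(3) = 15.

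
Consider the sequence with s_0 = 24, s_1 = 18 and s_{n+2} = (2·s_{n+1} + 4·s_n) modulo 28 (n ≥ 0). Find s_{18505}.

We have s_0 = 24; s_1 = 18; s_2 = 20; s_3 = 0; s_4 = 24; s_5 = 20; s_6 = 24; s_7 = 16; s_8 = 16; s_9 = 12; s_{10} = 4; s_{11} = 0; s_{12} = 16; s_{13} = 4; s_{14} = 16; s_{15} = 20; s_{16} = 20; s_{17} = 8; s_{18} = 12; s_{19} = 0; s_{20} = 20; s_{21} = 12; s_{22} = 20; s_{23} = 4; s_{24} = 4; s_{25} = 24; s_{26} = 8; s_{27} = 0; s_{28} = 4; s_{29} = 8; s_{30} = 4; s_{31} = 12; s_{32} = 12; s_{33} = 16; s_{34} = 24; s_{35} = 0; s_{36} = 12; s_{37} = 24; s_{38} = 12; s_{39} = 8; s_{40} = 8; s_{41} = 20; s_{42} = 16; s_{43} = 0; s_{44} = 8; s_{45} = 16; s_{46} = 8; s_{47} = 24; s_{48} = 24; s_{49} = 4; s_{50} = 20; s_{51} = 0.
Since (s_{50}, s_{51}) = (s_2, s_3) = (20, 0) (two consecutive terms determine the rest), the sequence is eventually periodic: after a pre-period of length 2 it cycles with period 48.
For n ≥ 2, s_n depends only on (n - 2) mod 48. (18505 - 2) mod 48 = 23, so s_{18505} = s_{25} = 24.

24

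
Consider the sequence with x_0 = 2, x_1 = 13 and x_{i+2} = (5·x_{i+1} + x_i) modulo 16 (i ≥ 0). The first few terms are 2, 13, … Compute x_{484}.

Computing terms: x_0 = 2; x_1 = 13; x_2 = 3; x_3 = 12; x_4 = 15; x_5 = 7; x_6 = 2; x_7 = 1; x_8 = 7; x_9 = 4; x_{10} = 11; x_{11} = 11; x_{12} = 2; x_{13} = 5; x_{14} = 11; x_{15} = 12; x_{16} = 7; x_{17} = 15; x_{18} = 2; x_{19} = 9; x_{20} = 15; x_{21} = 4; x_{22} = 3; x_{23} = 3; x_{24} = 2; x_{25} = 13.
Since (x_{24}, x_{25}) = (x_0, x_1) = (2, 13) (two consecutive terms determine the rest), the sequence is periodic with period 24.
So x_{484} = x_{0 + ((484-0) mod 24)} = x_4 = 15.

15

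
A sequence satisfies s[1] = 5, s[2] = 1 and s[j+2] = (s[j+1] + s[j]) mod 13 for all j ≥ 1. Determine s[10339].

7

Listing terms: s[1] = 5,  s[2] = 1,  s[3] = 6,  s[4] = 7,  s[5] = 0,  s[6] = 7,  s[7] = 7,  s[8] = 1,  s[9] = 8,  s[10] = 9,  s[11] = 4,  s[12] = 0,  s[13] = 4,  s[14] = 4,  s[15] = 8,  s[16] = 12,  s[17] = 7,  s[18] = 6,  s[19] = 0,  s[20] = 6,  s[21] = 6,  s[22] = 12,  s[23] = 5,  s[24] = 4,  s[25] = 9,  s[26] = 0,  s[27] = 9,  s[28] = 9,  s[29] = 5,  s[30] = 1.
Since (s[29], s[30]) = (s[1], s[2]) = (5, 1) (two consecutive terms determine the rest), the sequence is periodic with period 28.
So s[10339] = s[1 + ((10339-1) mod 28)] = s[7] = 7.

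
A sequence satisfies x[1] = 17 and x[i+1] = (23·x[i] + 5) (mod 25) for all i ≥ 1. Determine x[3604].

4

Computing terms: x[1] = 17, x[2] = 21, x[3] = 13, x[4] = 4, x[5] = 22, x[6] = 11, x[7] = 8, x[8] = 14, x[9] = 2, x[10] = 1, x[11] = 3, x[12] = 24, x[13] = 7, x[14] = 16, x[15] = 23, x[16] = 9, x[17] = 12, x[18] = 6, x[19] = 18, x[20] = 19, x[21] = 17.
The sequence repeats with period 20.
So x[3604] = x[1 + ((3604-1) mod 20)] = x[4] = 4.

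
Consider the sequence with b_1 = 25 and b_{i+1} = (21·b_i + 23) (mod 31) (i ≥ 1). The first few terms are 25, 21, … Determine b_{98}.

23

b_1 = 25,  b_2 = 21,  b_3 = 30,  b_4 = 2,  b_5 = 3,  b_6 = 24,  b_7 = 0,  b_8 = 23,  b_9 = 10,  b_{10} = 16,  b_{11} = 18,  b_{12} = 29,  b_{13} = 12,  b_{14} = 27,  b_{15} = 1,  b_{16} = 13,  b_{17} = 17,  b_{18} = 8,  b_{19} = 5,  b_{20} = 4,  b_{21} = 14,  b_{22} = 7,  b_{23} = 15,  b_{24} = 28,  b_{25} = 22,  b_{26} = 20,  b_{27} = 9,  b_{28} = 26,  b_{29} = 11,  b_{30} = 6,  b_{31} = 25.
The sequence repeats with period 30.
So b_{98} = b_{1 + ((98-1) mod 30)} = b_8 = 23.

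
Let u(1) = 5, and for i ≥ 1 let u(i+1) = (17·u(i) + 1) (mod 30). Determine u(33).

Computing terms: u(1) = 5,  u(2) = 26,  u(3) = 23,  u(4) = 2,  u(5) = 5.
Since u(5) = u(1) = 5, the sequence is periodic with period 4.
So u(33) = u(1 + ((33-1) mod 4)) = u(1) = 5.

5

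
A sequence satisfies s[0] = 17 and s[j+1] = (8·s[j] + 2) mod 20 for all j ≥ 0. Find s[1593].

s[0] = 17,  s[1] = 18,  s[2] = 6,  s[3] = 10,  s[4] = 2,  s[5] = 18.
Since s[5] = s[1] = 18, the sequence is eventually periodic: after a pre-period of length 1 it cycles with period 4.
For j ≥ 1, s[j] depends only on (j - 1) mod 4. (1593 - 1) mod 4 = 0, so s[1593] = s[1] = 18.

18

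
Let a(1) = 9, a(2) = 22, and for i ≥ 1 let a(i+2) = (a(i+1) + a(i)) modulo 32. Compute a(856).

Listing terms: a(1) = 9; a(2) = 22; a(3) = 31; a(4) = 21; a(5) = 20; a(6) = 9; a(7) = 29; a(8) = 6; a(9) = 3; a(10) = 9; a(11) = 12; a(12) = 21; a(13) = 1; a(14) = 22; a(15) = 23; a(16) = 13; a(17) = 4; a(18) = 17; a(19) = 21; a(20) = 6; a(21) = 27; a(22) = 1; a(23) = 28; a(24) = 29; a(25) = 25; a(26) = 22; a(27) = 15; a(28) = 5; a(29) = 20; a(30) = 25; a(31) = 13; a(32) = 6; a(33) = 19; a(34) = 25; a(35) = 12; a(36) = 5; a(37) = 17; a(38) = 22; a(39) = 7; a(40) = 29; a(41) = 4; a(42) = 1; a(43) = 5; a(44) = 6; a(45) = 11; a(46) = 17; a(47) = 28; a(48) = 13; a(49) = 9; a(50) = 22.
Since (a(49), a(50)) = (a(1), a(2)) = (9, 22) (two consecutive terms determine the rest), the sequence is periodic with period 48.
So a(856) = a(1 + ((856-1) mod 48)) = a(40) = 29.

29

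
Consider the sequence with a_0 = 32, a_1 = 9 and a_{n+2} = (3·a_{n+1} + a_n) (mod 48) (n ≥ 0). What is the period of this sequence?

24

Listing terms: a_0 = 32; a_1 = 9; a_2 = 11; a_3 = 42; a_4 = 41; a_5 = 21; a_6 = 8; a_7 = 45; a_8 = 47; a_9 = 42; a_{10} = 29; a_{11} = 33; a_{12} = 32; a_{13} = 33; a_{14} = 35; a_{15} = 42; a_{16} = 17; a_{17} = 45; a_{18} = 8; a_{19} = 21; a_{20} = 23; a_{21} = 42; a_{22} = 5; a_{23} = 9; a_{24} = 32; a_{25} = 9.
Since (a_{24}, a_{25}) = (a_0, a_1) = (32, 9) (two consecutive terms determine the rest), the sequence is periodic with period 24.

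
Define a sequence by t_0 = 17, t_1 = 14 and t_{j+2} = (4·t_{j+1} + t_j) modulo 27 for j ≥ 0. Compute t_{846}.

26

We have t_0 = 17; t_1 = 14; t_2 = 19; t_3 = 9; t_4 = 1; t_5 = 13; t_6 = 26; t_7 = 9; t_8 = 8; t_9 = 14; t_{10} = 10; t_{11} = 0; t_{12} = 10; t_{13} = 13; t_{14} = 8; t_{15} = 18; t_{16} = 26; t_{17} = 14; t_{18} = 1; t_{19} = 18; t_{20} = 19; t_{21} = 13; t_{22} = 17; t_{23} = 0; t_{24} = 17; t_{25} = 14.
Since (t_{24}, t_{25}) = (t_0, t_1) = (17, 14) (two consecutive terms determine the rest), the sequence is periodic with period 24.
(846 - 0) mod 24 = 6, so t_{846} = t_6 = 26.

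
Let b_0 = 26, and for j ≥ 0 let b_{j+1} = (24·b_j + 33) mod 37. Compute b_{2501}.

Listing terms: b_0 = 26,  b_1 = 28,  b_2 = 2,  b_3 = 7,  b_4 = 16,  b_5 = 10,  b_6 = 14,  b_7 = 36,  b_8 = 9,  b_9 = 27,  b_{10} = 15,  b_{11} = 23,  b_{12} = 30,  b_{13} = 13,  b_{14} = 12,  b_{15} = 25,  b_{16} = 4,  b_{17} = 18,  b_{18} = 21,  b_{19} = 19,  b_{20} = 8,  b_{21} = 3,  b_{22} = 31,  b_{23} = 0,  b_{24} = 33,  b_{25} = 11,  b_{26} = 1,  b_{27} = 20,  b_{28} = 32,  b_{29} = 24,  b_{30} = 17,  b_{31} = 34,  b_{32} = 35,  b_{33} = 22,  b_{34} = 6,  b_{35} = 29,  b_{36} = 26.
The sequence repeats with period 36.
So b_{2501} = b_{0 + ((2501-0) mod 36)} = b_{17} = 18.

18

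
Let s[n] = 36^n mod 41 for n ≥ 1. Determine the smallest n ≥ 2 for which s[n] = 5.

Computing terms: s[1] = 36, s[2] = 25, s[3] = 39, s[4] = 10, s[5] = 32, s[6] = 4, s[7] = 21, s[8] = 18, s[9] = 33, s[10] = 40, s[11] = 5, s[12] = 16, s[13] = 2, s[14] = 31, s[15] = 9, s[16] = 37, s[17] = 20, s[18] = 23, s[19] = 8, s[20] = 1, s[21] = 36.
Since s[21] = s[1] = 36, the sequence is periodic with period 20.
The value 5 first appears (with n ≥ 2) at s[11].

11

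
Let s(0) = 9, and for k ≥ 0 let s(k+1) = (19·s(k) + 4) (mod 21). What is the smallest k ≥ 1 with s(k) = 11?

We have s(0) = 9, s(1) = 7, s(2) = 11, s(3) = 3, s(4) = 19, s(5) = 8, s(6) = 9.
Since s(6) = s(0) = 9, the sequence is periodic with period 6.
The value 11 first appears (with k ≥ 1) at s(2).

2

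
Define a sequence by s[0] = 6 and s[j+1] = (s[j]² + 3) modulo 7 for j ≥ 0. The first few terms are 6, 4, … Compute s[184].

s[0] = 6, s[1] = 4, s[2] = 5, s[3] = 0, s[4] = 3, s[5] = 5.
Since s[5] = s[2] = 5, the sequence is eventually periodic: after a pre-period of length 2 it cycles with period 3.
For j ≥ 2, s[j] depends only on (j - 2) mod 3. (184 - 2) mod 3 = 2, so s[184] = s[4] = 3.

3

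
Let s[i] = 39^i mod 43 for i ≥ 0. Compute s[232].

4

We have s[0] = 1, s[1] = 39, s[2] = 16, s[3] = 22, s[4] = 41, s[5] = 8, s[6] = 11, s[7] = 42, s[8] = 4, s[9] = 27, s[10] = 21, s[11] = 2, s[12] = 35, s[13] = 32, s[14] = 1.
The sequence repeats with period 14.
(232 - 0) mod 14 = 8, so s[232] = s[8] = 4.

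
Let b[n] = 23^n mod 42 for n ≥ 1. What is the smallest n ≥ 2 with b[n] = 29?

3

Computing terms: b[1] = 23, b[2] = 25, b[3] = 29, b[4] = 37, b[5] = 11, b[6] = 1, b[7] = 23.
The sequence repeats with period 6.
The value 29 first appears (with n ≥ 2) at b[3].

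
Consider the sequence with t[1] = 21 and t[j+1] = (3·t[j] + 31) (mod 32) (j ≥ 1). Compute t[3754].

Computing terms: t[1] = 21,  t[2] = 30,  t[3] = 25,  t[4] = 10,  t[5] = 29,  t[6] = 22,  t[7] = 1,  t[8] = 2,  t[9] = 5,  t[10] = 14,  t[11] = 9,  t[12] = 26,  t[13] = 13,  t[14] = 6,  t[15] = 17,  t[16] = 18,  t[17] = 21.
The sequence repeats with period 16.
So t[3754] = t[1 + ((3754-1) mod 16)] = t[10] = 14.

14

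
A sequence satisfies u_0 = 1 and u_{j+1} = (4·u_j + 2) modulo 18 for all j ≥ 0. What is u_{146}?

8

u_0 = 1, u_1 = 6, u_2 = 8, u_3 = 16, u_4 = 12, u_5 = 14, u_6 = 4, u_7 = 0, u_8 = 2, u_9 = 10, u_{10} = 6.
Since u_{10} = u_1 = 6, the sequence is eventually periodic: after a pre-period of length 1 it cycles with period 9.
For j ≥ 1, u_j depends only on (j - 1) mod 9. (146 - 1) mod 9 = 1, so u_{146} = u_2 = 8.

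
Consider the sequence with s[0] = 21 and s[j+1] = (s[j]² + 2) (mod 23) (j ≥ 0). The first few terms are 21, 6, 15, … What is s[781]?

Listing terms: s[0] = 21; s[1] = 6; s[2] = 15; s[3] = 20; s[4] = 11; s[5] = 8; s[6] = 20.
Since s[6] = s[3] = 20, the sequence is eventually periodic: after a pre-period of length 3 it cycles with period 3.
For j ≥ 3, s[j] depends only on (j - 3) mod 3. (781 - 3) mod 3 = 1, so s[781] = s[4] = 11.

11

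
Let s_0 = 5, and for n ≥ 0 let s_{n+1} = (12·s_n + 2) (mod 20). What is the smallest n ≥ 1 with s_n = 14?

3

s_0 = 5, s_1 = 2, s_2 = 6, s_3 = 14, s_4 = 10, s_5 = 2.
Since s_5 = s_1 = 2, the sequence is eventually periodic: after a pre-period of length 1 it cycles with period 4.
The value 14 first appears (with n ≥ 1) at s_3.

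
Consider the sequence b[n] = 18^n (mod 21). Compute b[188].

b[1] = 18,  b[2] = 9,  b[3] = 15,  b[4] = 18.
Since b[4] = b[1] = 18, the sequence is periodic with period 3.
(188 - 1) mod 3 = 1, so b[188] = b[2] = 9.

9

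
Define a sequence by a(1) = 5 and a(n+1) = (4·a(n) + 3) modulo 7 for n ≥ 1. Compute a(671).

Computing terms: a(1) = 5,  a(2) = 2,  a(3) = 4,  a(4) = 5.
The sequence repeats with period 3.
So a(671) = a(1 + ((671-1) mod 3)) = a(2) = 2.

2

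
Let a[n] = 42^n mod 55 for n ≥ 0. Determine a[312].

26

We have a[0] = 1, a[1] = 42, a[2] = 4, a[3] = 3, a[4] = 16, a[5] = 12, a[6] = 9, a[7] = 48, a[8] = 36, a[9] = 27, a[10] = 34, a[11] = 53, a[12] = 26, a[13] = 47, a[14] = 49, a[15] = 23, a[16] = 31, a[17] = 37, a[18] = 14, a[19] = 38, a[20] = 1.
The sequence repeats with period 20.
So a[312] = a[0 + ((312-0) mod 20)] = a[12] = 26.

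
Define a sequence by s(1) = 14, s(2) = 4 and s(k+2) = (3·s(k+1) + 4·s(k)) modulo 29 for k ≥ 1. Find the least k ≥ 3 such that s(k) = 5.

s(1) = 14,  s(2) = 4,  s(3) = 10,  s(4) = 17,  s(5) = 4,  s(6) = 22,  s(7) = 24,  s(8) = 15,  s(9) = 25,  s(10) = 19,  s(11) = 12,  s(12) = 25,  s(13) = 7,  s(14) = 5,  s(15) = 14,  s(16) = 4.
The sequence repeats with period 14.
The value 5 first appears (with k ≥ 3) at s(14).

14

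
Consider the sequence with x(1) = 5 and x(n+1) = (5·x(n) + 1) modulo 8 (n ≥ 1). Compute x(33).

Computing terms: x(1) = 5, x(2) = 2, x(3) = 3, x(4) = 0, x(5) = 1, x(6) = 6, x(7) = 7, x(8) = 4, x(9) = 5.
The sequence repeats with period 8.
(33 - 1) mod 8 = 0, so x(33) = x(1) = 5.

5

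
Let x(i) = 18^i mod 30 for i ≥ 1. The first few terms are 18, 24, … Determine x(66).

We have x(1) = 18, x(2) = 24, x(3) = 12, x(4) = 6, x(5) = 18.
The sequence repeats with period 4.
So x(66) = x(1 + ((66-1) mod 4)) = x(2) = 24.

24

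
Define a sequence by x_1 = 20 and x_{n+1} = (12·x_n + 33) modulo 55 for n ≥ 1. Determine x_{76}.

We have x_1 = 20; x_2 = 53; x_3 = 9; x_4 = 31; x_5 = 20.
Since x_5 = x_1 = 20, the sequence is periodic with period 4.
(76 - 1) mod 4 = 3, so x_{76} = x_4 = 31.

31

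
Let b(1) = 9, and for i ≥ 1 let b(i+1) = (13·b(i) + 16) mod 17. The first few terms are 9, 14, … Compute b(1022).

14

We have b(1) = 9; b(2) = 14; b(3) = 11; b(4) = 6; b(5) = 9.
Since b(5) = b(1) = 9, the sequence is periodic with period 4.
(1022 - 1) mod 4 = 1, so b(1022) = b(2) = 14.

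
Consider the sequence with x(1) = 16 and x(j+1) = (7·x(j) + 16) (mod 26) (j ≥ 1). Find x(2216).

We have x(1) = 16,  x(2) = 24,  x(3) = 2,  x(4) = 4,  x(5) = 18,  x(6) = 12,  x(7) = 22,  x(8) = 14,  x(9) = 10,  x(10) = 8,  x(11) = 20,  x(12) = 0,  x(13) = 16.
The sequence repeats with period 12.
So x(2216) = x(1 + ((2216-1) mod 12)) = x(8) = 14.

14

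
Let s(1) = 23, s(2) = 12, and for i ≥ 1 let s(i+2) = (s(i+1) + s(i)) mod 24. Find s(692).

20

Listing terms: s(1) = 23, s(2) = 12, s(3) = 11, s(4) = 23, s(5) = 10, s(6) = 9, s(7) = 19, s(8) = 4, s(9) = 23, s(10) = 3, s(11) = 2, s(12) = 5, s(13) = 7, s(14) = 12, s(15) = 19, s(16) = 7, s(17) = 2, s(18) = 9, s(19) = 11, s(20) = 20, s(21) = 7, s(22) = 3, s(23) = 10, s(24) = 13, s(25) = 23, s(26) = 12.
Since (s(25), s(26)) = (s(1), s(2)) = (23, 12) (two consecutive terms determine the rest), the sequence is periodic with period 24.
So s(692) = s(1 + ((692-1) mod 24)) = s(20) = 20.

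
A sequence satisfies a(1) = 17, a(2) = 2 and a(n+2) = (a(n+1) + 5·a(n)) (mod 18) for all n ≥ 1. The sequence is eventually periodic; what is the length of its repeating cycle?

18

a(1) = 17, a(2) = 2, a(3) = 15, a(4) = 7, a(5) = 10, a(6) = 9, a(7) = 5, a(8) = 14, a(9) = 3, a(10) = 1, a(11) = 16, a(12) = 3, a(13) = 11, a(14) = 8, a(15) = 9, a(16) = 13, a(17) = 4, a(18) = 15, a(19) = 17, a(20) = 2.
Since (a(19), a(20)) = (a(1), a(2)) = (17, 2) (two consecutive terms determine the rest), the sequence is periodic with period 18.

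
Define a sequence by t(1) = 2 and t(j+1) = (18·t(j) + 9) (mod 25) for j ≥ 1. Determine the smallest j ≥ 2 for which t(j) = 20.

2

t(1) = 2, t(2) = 20, t(3) = 19, t(4) = 1, t(5) = 2.
Since t(5) = t(1) = 2, the sequence is periodic with period 4.
The value 20 first appears (with j ≥ 2) at t(2).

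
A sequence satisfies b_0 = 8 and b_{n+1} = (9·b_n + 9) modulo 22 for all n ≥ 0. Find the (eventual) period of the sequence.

Computing terms: b_0 = 8; b_1 = 15; b_2 = 12; b_3 = 7; b_4 = 6; b_5 = 19; b_6 = 4; b_7 = 1; b_8 = 18; b_9 = 17; b_{10} = 8.
Since b_{10} = b_0 = 8, the sequence is periodic with period 10.

10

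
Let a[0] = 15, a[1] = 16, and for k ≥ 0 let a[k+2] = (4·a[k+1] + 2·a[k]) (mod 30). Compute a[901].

Computing terms: a[0] = 15; a[1] = 16; a[2] = 4; a[3] = 18; a[4] = 20; a[5] = 26; a[6] = 24; a[7] = 28; a[8] = 10; a[9] = 6; a[10] = 14; a[11] = 8; a[12] = 0; a[13] = 16; a[14] = 4.
Since (a[13], a[14]) = (a[1], a[2]) = (16, 4) (two consecutive terms determine the rest), the sequence is eventually periodic: after a pre-period of length 1 it cycles with period 12.
For k ≥ 1, a[k] depends only on (k - 1) mod 12. (901 - 1) mod 12 = 0, so a[901] = a[1] = 16.

16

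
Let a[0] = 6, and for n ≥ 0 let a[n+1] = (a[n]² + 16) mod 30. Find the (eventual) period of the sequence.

We have a[0] = 6, a[1] = 22, a[2] = 20, a[3] = 26, a[4] = 2, a[5] = 20.
Since a[5] = a[2] = 20, the sequence is eventually periodic: after a pre-period of length 2 it cycles with period 3.

3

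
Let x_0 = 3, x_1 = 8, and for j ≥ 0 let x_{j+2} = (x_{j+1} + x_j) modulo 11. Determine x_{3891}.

Computing terms: x_0 = 3, x_1 = 8, x_2 = 0, x_3 = 8, x_4 = 8, x_5 = 5, x_6 = 2, x_7 = 7, x_8 = 9, x_9 = 5, x_{10} = 3, x_{11} = 8.
Since (x_{10}, x_{11}) = (x_0, x_1) = (3, 8) (two consecutive terms determine the rest), the sequence is periodic with period 10.
(3891 - 0) mod 10 = 1, so x_{3891} = x_1 = 8.

8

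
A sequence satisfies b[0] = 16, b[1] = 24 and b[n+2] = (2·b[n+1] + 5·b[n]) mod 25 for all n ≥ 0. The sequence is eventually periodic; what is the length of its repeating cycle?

Computing terms: b[0] = 16, b[1] = 24, b[2] = 3, b[3] = 1, b[4] = 17, b[5] = 14, b[6] = 13, b[7] = 21, b[8] = 7, b[9] = 19, b[10] = 23, b[11] = 16, b[12] = 22, b[13] = 24, b[14] = 8, b[15] = 11, b[16] = 12, b[17] = 4, b[18] = 18, b[19] = 6, b[20] = 2, b[21] = 9, b[22] = 3, b[23] = 1.
Since (b[22], b[23]) = (b[2], b[3]) = (3, 1) (two consecutive terms determine the rest), the sequence is eventually periodic: after a pre-period of length 2 it cycles with period 20.

20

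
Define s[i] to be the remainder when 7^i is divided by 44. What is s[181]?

s[0] = 1; s[1] = 7; s[2] = 5; s[3] = 35; s[4] = 25; s[5] = 43; s[6] = 37; s[7] = 39; s[8] = 9; s[9] = 19; s[10] = 1.
The sequence repeats with period 10.
(181 - 0) mod 10 = 1, so s[181] = s[1] = 7.

7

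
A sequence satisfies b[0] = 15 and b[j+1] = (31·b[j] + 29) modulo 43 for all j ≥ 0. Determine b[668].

We have b[0] = 15; b[1] = 21; b[2] = 35; b[3] = 39; b[4] = 34; b[5] = 8; b[6] = 19; b[7] = 16; b[8] = 9; b[9] = 7; b[10] = 31; b[11] = 1; b[12] = 17; b[13] = 40; b[14] = 22; b[15] = 23; b[16] = 11; b[17] = 26; b[18] = 18; b[19] = 28; b[20] = 37; b[21] = 15.
The sequence repeats with period 21.
(668 - 0) mod 21 = 17, so b[668] = b[17] = 26.

26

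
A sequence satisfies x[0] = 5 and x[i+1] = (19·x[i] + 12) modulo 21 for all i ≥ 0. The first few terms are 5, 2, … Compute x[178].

Computing terms: x[0] = 5, x[1] = 2, x[2] = 8, x[3] = 17, x[4] = 20, x[5] = 14, x[6] = 5.
The sequence repeats with period 6.
So x[178] = x[0 + ((178-0) mod 6)] = x[4] = 20.

20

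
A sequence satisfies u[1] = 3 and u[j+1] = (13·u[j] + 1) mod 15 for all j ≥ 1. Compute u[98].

u[1] = 3; u[2] = 10; u[3] = 11; u[4] = 9; u[5] = 13; u[6] = 5; u[7] = 6; u[8] = 4; u[9] = 8; u[10] = 0; u[11] = 1; u[12] = 14; u[13] = 3.
The sequence repeats with period 12.
So u[98] = u[1 + ((98-1) mod 12)] = u[2] = 10.

10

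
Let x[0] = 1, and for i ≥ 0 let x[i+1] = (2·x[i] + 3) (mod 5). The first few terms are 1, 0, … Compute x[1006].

We have x[0] = 1,  x[1] = 0,  x[2] = 3,  x[3] = 4,  x[4] = 1.
The sequence repeats with period 4.
So x[1006] = x[0 + ((1006-0) mod 4)] = x[2] = 3.

3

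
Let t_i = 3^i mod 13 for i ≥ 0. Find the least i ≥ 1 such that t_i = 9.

Computing terms: t_0 = 1,  t_1 = 3,  t_2 = 9,  t_3 = 1.
The sequence repeats with period 3.
The value 9 first appears (with i ≥ 1) at t_2.

2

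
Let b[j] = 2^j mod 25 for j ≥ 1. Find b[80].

b[1] = 2; b[2] = 4; b[3] = 8; b[4] = 16; b[5] = 7; b[6] = 14; b[7] = 3; b[8] = 6; b[9] = 12; b[10] = 24; b[11] = 23; b[12] = 21; b[13] = 17; b[14] = 9; b[15] = 18; b[16] = 11; b[17] = 22; b[18] = 19; b[19] = 13; b[20] = 1; b[21] = 2.
The sequence repeats with period 20.
(80 - 1) mod 20 = 19, so b[80] = b[20] = 1.

1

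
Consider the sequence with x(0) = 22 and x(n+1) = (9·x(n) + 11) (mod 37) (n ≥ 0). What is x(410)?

21

We have x(0) = 22, x(1) = 24, x(2) = 5, x(3) = 19, x(4) = 34, x(5) = 21, x(6) = 15, x(7) = 35, x(8) = 30, x(9) = 22.
The sequence repeats with period 9.
So x(410) = x(0 + ((410-0) mod 9)) = x(5) = 21.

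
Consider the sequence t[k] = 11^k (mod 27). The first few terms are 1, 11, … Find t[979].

We have t[0] = 1,  t[1] = 11,  t[2] = 13,  t[3] = 8,  t[4] = 7,  t[5] = 23,  t[6] = 10,  t[7] = 2,  t[8] = 22,  t[9] = 26,  t[10] = 16,  t[11] = 14,  t[12] = 19,  t[13] = 20,  t[14] = 4,  t[15] = 17,  t[16] = 25,  t[17] = 5,  t[18] = 1.
The sequence repeats with period 18.
(979 - 0) mod 18 = 7, so t[979] = t[7] = 2.

2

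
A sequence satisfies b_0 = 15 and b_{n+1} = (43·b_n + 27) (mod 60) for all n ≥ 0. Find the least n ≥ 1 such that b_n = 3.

2

We have b_0 = 15, b_1 = 12, b_2 = 3, b_3 = 36, b_4 = 15.
Since b_4 = b_0 = 15, the sequence is periodic with period 4.
The value 3 first appears (with n ≥ 1) at b_2.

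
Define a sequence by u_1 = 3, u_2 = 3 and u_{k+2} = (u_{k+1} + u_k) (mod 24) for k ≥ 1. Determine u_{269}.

u_1 = 3,  u_2 = 3,  u_3 = 6,  u_4 = 9,  u_5 = 15,  u_6 = 0,  u_7 = 15,  u_8 = 15,  u_9 = 6,  u_{10} = 21,  u_{11} = 3,  u_{12} = 0,  u_{13} = 3,  u_{14} = 3.
The sequence repeats with period 12.
So u_{269} = u_{1 + ((269-1) mod 12)} = u_5 = 15.

15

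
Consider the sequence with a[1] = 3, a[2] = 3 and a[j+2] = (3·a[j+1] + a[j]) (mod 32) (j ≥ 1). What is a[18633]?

20

a[1] = 3,  a[2] = 3,  a[3] = 12,  a[4] = 7,  a[5] = 1,  a[6] = 10,  a[7] = 31,  a[8] = 7,  a[9] = 20,  a[10] = 3,  a[11] = 29,  a[12] = 26,  a[13] = 11,  a[14] = 27,  a[15] = 28,  a[16] = 15,  a[17] = 9,  a[18] = 10,  a[19] = 7,  a[20] = 31,  a[21] = 4,  a[22] = 11,  a[23] = 5,  a[24] = 26,  a[25] = 19,  a[26] = 19,  a[27] = 12,  a[28] = 23,  a[29] = 17,  a[30] = 10,  a[31] = 15,  a[32] = 23,  a[33] = 20,  a[34] = 19,  a[35] = 13,  a[36] = 26,  a[37] = 27,  a[38] = 11,  a[39] = 28,  a[40] = 31,  a[41] = 25,  a[42] = 10,  a[43] = 23,  a[44] = 15,  a[45] = 4,  a[46] = 27,  a[47] = 21,  a[48] = 26,  a[49] = 3,  a[50] = 3.
The sequence repeats with period 48.
So a[18633] = a[1 + ((18633-1) mod 48)] = a[9] = 20.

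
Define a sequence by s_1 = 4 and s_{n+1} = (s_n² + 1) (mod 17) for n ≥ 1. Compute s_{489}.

s_1 = 4, s_2 = 0, s_3 = 1, s_4 = 2, s_5 = 5, s_6 = 9, s_7 = 14, s_8 = 10, s_9 = 16, s_{10} = 2.
Since s_{10} = s_4 = 2, the sequence is eventually periodic: after a pre-period of length 3 it cycles with period 6.
For n ≥ 4, s_n depends only on (n - 4) mod 6. (489 - 4) mod 6 = 5, so s_{489} = s_9 = 16.

16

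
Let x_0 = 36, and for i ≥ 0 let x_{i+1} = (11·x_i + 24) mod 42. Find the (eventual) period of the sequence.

x_0 = 36; x_1 = 0; x_2 = 24; x_3 = 36.
Since x_3 = x_0 = 36, the sequence is periodic with period 3.

3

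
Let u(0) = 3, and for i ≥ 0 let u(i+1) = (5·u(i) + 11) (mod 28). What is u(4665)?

2

We have u(0) = 3; u(1) = 26; u(2) = 1; u(3) = 16; u(4) = 7; u(5) = 18; u(6) = 17; u(7) = 12; u(8) = 15; u(9) = 2; u(10) = 21; u(11) = 4; u(12) = 3.
The sequence repeats with period 12.
So u(4665) = u(0 + ((4665-0) mod 12)) = u(9) = 2.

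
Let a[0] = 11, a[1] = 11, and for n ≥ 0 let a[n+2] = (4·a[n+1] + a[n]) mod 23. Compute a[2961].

Computing terms: a[0] = 11, a[1] = 11, a[2] = 9, a[3] = 1, a[4] = 13, a[5] = 7, a[6] = 18, a[7] = 10, a[8] = 12, a[9] = 12, a[10] = 14, a[11] = 22, a[12] = 10, a[13] = 16, a[14] = 5, a[15] = 13, a[16] = 11, a[17] = 11.
Since (a[16], a[17]) = (a[0], a[1]) = (11, 11) (two consecutive terms determine the rest), the sequence is periodic with period 16.
So a[2961] = a[0 + ((2961-0) mod 16)] = a[1] = 11.

11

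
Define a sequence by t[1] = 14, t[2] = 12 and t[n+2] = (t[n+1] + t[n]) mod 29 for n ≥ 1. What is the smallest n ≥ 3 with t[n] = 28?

9

We have t[1] = 14,  t[2] = 12,  t[3] = 26,  t[4] = 9,  t[5] = 6,  t[6] = 15,  t[7] = 21,  t[8] = 7,  t[9] = 28,  t[10] = 6,  t[11] = 5,  t[12] = 11,  t[13] = 16,  t[14] = 27,  t[15] = 14,  t[16] = 12.
The sequence repeats with period 14.
The value 28 first appears (with n ≥ 3) at t[9].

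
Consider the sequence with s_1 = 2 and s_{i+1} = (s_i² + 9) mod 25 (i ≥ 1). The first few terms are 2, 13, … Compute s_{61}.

Listing terms: s_1 = 2,  s_2 = 13,  s_3 = 3,  s_4 = 18,  s_5 = 8,  s_6 = 23,  s_7 = 13.
Since s_7 = s_2 = 13, the sequence is eventually periodic: after a pre-period of length 1 it cycles with period 5.
For i ≥ 2, s_i depends only on (i - 2) mod 5. (61 - 2) mod 5 = 4, so s_{61} = s_6 = 23.

23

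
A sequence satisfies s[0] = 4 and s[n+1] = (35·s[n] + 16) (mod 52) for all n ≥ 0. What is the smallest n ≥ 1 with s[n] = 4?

Listing terms: s[0] = 4; s[1] = 0; s[2] = 16; s[3] = 4.
Since s[3] = s[0] = 4, the sequence is periodic with period 3.
The value 4 next appears (with n ≥ 1) at s[3].

3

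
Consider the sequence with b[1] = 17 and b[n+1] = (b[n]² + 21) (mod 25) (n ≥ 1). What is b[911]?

15

Computing terms: b[1] = 17; b[2] = 10; b[3] = 21; b[4] = 12; b[5] = 15; b[6] = 21.
Since b[6] = b[3] = 21, the sequence is eventually periodic: after a pre-period of length 2 it cycles with period 3.
For n ≥ 3, b[n] depends only on (n - 3) mod 3. (911 - 3) mod 3 = 2, so b[911] = b[5] = 15.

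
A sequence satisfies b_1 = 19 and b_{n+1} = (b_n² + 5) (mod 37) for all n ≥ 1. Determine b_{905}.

4

We have b_1 = 19; b_2 = 33; b_3 = 21; b_4 = 2; b_5 = 9; b_6 = 12; b_7 = 1; b_8 = 6; b_9 = 4; b_{10} = 21.
Since b_{10} = b_3 = 21, the sequence is eventually periodic: after a pre-period of length 2 it cycles with period 7.
For n ≥ 3, b_n depends only on (n - 3) mod 7. (905 - 3) mod 7 = 6, so b_{905} = b_9 = 4.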